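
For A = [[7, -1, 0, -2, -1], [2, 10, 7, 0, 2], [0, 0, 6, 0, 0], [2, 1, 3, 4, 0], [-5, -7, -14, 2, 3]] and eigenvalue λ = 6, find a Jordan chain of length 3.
We seek v_1 ∈ ker((A - 6I)^3) \ ker((A - 6I)^2), then set v_{i+1} = (A - 6I) v_i.

One such chain is v_1 = [[-1, -1, 1, 0, 0]]^T, v_2 = [[0, 1, 0, 0, -2]]^T, v_3 = [[1, 0, 0, 1, -1]]^T. Check: (A - 6I) v_3 = [[0, 0, 0, 0, 0]]^T = 0.

v_1 = [[-1, -1, 1, 0, 0]]^T, v_2 = [[0, 1, 0, 0, -2]]^T, v_3 = [[1, 0, 0, 1, -1]]^T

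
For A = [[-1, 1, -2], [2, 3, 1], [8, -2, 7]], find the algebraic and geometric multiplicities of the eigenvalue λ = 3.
The characteristic polynomial is (x - 3)^3, so the factor x - 3 appears with exponent 3: the algebraic multiplicity is 3.

rank(A - 3I) = 2, so the eigenspace has dimension 3 - 2 = 1: the geometric multiplicity is 1.

Since 1 < 3, A is not diagonalizable.

algebraic multiplicity 3, geometric multiplicity 1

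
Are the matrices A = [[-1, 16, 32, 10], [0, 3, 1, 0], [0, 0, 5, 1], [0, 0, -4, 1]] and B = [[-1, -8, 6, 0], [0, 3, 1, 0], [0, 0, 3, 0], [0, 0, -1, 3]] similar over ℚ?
Both have characteristic polynomial (x - 3)^3(x + 1), but the minimal polynomial of A is (x - 3)^3(x + 1) while the minimal polynomial of B is (x - 3)^2(x + 1). The minimal polynomial is a similarity invariant, so A and B are not similar.

No.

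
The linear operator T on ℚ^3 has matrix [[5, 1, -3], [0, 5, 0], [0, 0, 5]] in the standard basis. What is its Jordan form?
The characteristic polynomial is det(xI - A) = (x - 5)^3, so the eigenvalues are 5 (algebraic multiplicity 3).

For λ = 5: rank(A - 5I) = 1, rank((A - 5I)^2) = 0. The eigenspace has dimension 3 - 1 = 2, so there are 2 Jordan blocks; the rank sequence gives block sizes [2, 1].

Assembling the blocks gives the Jordan form J above.

J = [[5, 1, 0], [0, 5, 0], [0, 0, 5]]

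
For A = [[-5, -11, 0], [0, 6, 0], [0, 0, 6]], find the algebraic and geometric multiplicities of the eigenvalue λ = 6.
The characteristic polynomial is (x - 6)^2(x + 5), so the factor x - 6 appears with exponent 2: the algebraic multiplicity is 2.

rank(A - 6I) = 1, so the eigenspace has dimension 3 - 1 = 2: the geometric multiplicity is 2.

algebraic multiplicity 2, geometric multiplicity 2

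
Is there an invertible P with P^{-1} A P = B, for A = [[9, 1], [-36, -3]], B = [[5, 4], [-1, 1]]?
Yes.

Two matrices over a field are similar if and only if they have the same invariant factors.

Both A and B have characteristic polynomial (x - 3)^2 and minimal polynomial (x - 3)^2. Computing further, both have invariant factors (x - 3)^2. Hence A and B are similar.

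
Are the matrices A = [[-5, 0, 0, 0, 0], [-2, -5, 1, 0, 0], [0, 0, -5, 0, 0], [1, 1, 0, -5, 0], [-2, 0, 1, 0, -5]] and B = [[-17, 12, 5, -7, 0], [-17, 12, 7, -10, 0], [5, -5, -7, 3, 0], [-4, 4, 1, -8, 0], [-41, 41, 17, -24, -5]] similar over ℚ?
Two matrices over a field are similar if and only if they have the same invariant factors.

Both A and B have characteristic polynomial (x + 5)^5 and minimal polynomial (x + 5)^3. Computing further, both have invariant factors x + 5, x + 5, (x + 5)^3. Hence A and B are similar.

Yes.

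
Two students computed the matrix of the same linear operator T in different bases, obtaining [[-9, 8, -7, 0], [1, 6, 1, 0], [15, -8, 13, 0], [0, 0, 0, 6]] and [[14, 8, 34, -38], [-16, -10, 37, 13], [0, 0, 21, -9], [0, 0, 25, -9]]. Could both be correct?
Two matrices over a field are similar if and only if they have the same invariant factors.

Both A and B have characteristic polynomial (x - 6)^3(x + 2) and minimal polynomial (x - 6)^2(x + 2). Computing further, both have invariant factors x - 6, (x - 6)^2(x + 2). Hence A and B are similar.

Yes.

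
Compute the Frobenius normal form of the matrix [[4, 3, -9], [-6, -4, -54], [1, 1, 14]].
The invariant factors of A (the non-unit diagonal entries of the Smith normal form of xI - A over ℚ[x]) are (x - 5)^2(x - 4), each dividing the next. The characteristic polynomial is their product, (x - 5)^2(x - 4).

The rational canonical form is the block-diagonal matrix of companion matrices C(f_i):
R = [[0, 0, 100], [1, 0, -65], [0, 1, 14]].

R = [[0, 0, 100], [1, 0, -65], [0, 1, 14]]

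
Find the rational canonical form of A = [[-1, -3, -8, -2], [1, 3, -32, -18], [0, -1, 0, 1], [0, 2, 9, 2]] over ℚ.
R = [[0, 0, 0, 20], [1, 0, 0, 16], [0, 1, 0, 1], [0, 0, 1, 4]]

The invariant factors of A (the non-unit diagonal entries of the Smith normal form of xI - A over ℚ[x]) are (x - 5)(x + 1)(x^2 + 4), each dividing the next. The characteristic polynomial is their product, (x - 5)(x + 1)(x^2 + 4).

The rational canonical form is the block-diagonal matrix of companion matrices C(f_i):
R = [[0, 0, 0, 20], [1, 0, 0, 16], [0, 1, 0, 1], [0, 0, 1, 4]].

Note the characteristic polynomial does not split into linear factors over ℚ, so A has no Jordan form over ℚ; the rational canonical form exists over any field.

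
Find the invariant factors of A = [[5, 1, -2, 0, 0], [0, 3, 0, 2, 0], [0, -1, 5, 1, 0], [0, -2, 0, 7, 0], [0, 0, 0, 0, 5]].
x - 5, (x - 5)^2, (x - 5)^2

The Jordan structure of A has elementary divisors (x - 5)^2, (x - 5)^2, (x - 5). Arranging the block sizes at each eigenvalue in decreasing order and taking row products gives the invariant factors.

Invariant factors (smallest first, each dividing the next): x - 5, (x - 5)^2, (x - 5)^2.

Check: the last factor (x - 5)^2 is the minimal polynomial, and the product (x - 5)^5 is the characteristic polynomial.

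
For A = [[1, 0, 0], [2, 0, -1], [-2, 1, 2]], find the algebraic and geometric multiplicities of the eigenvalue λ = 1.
The characteristic polynomial is (x - 1)^3, so the factor x - 1 appears with exponent 3: the algebraic multiplicity is 3.

rank(A - I) = 1, so the eigenspace has dimension 3 - 1 = 2: the geometric multiplicity is 2.

Since 2 < 3, A is not diagonalizable.

algebraic multiplicity 3, geometric multiplicity 2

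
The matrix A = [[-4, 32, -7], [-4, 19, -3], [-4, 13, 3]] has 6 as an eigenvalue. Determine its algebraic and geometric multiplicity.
The characteristic polynomial is (x - 6)^3, so the factor x - 6 appears with exponent 3: the algebraic multiplicity is 3.

rank(A - 6I) = 2, so the eigenspace has dimension 3 - 2 = 1: the geometric multiplicity is 1.

Since 1 < 3, A is not diagonalizable.

algebraic multiplicity 3, geometric multiplicity 1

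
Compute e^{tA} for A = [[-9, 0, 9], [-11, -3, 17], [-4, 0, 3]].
A has Jordan form J = [[-3, 1, 0], [0, -3, 1], [0, 0, -3]] with A = PJP^{-1}, so e^{tA} = P e^{tJ} P^{-1}.

For a Jordan block J_k(λ), e^{tJ_k(λ)} = e^{λt} · (I + tN + t^2 N^2/2! + ... + t^{k-1} N^{k-1}/(k-1)!) where N is the nilpotent superdiagonal part.

Assembling the blocks and conjugating back gives the entries of e^{tA} as shown above.

e^{tA} = [[(1 - 6*t)*e^{-3*t}, 0, 9*t*e^{-3*t}], [t*(-t - 11)*e^{-3*t}, e^{-3*t}, t*(3*t + 34)*e^{-3*t}/2], [-4*t*e^{-3*t}, 0, (6*t + 1)*e^{-3*t}]]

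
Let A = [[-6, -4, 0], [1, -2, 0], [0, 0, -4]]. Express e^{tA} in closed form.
e^{tA} = [[(1 - 2*t)*e^{-4*t}, -4*t*e^{-4*t}, 0], [t*e^{-4*t}, (2*t + 1)*e^{-4*t}, 0], [0, 0, e^{-4*t}]]

A has Jordan form J = [[-4, 1, 0], [0, -4, 0], [0, 0, -4]] with A = PJP^{-1}, so e^{tA} = P e^{tJ} P^{-1}.

For a Jordan block J_k(λ), e^{tJ_k(λ)} = e^{λt} · (I + tN + t^2 N^2/2! + ... + t^{k-1} N^{k-1}/(k-1)!) where N is the nilpotent superdiagonal part.

Assembling the blocks and conjugating back gives the entries of e^{tA} as shown above.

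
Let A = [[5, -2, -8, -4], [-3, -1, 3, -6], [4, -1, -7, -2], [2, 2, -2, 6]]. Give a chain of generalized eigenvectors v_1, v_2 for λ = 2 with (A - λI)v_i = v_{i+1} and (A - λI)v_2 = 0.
We seek v_1 ∈ ker((A - 2I)^2) \ ker(A - 2I), then set v_{i+1} = (A - 2I) v_i.

One such chain is v_1 = [[2, 4, 1, -2]]^T, v_2 = [[-2, -3, -1, 2]]^T. Check: (A - 2I) v_2 = [[0, 0, 0, 0]]^T = 0.

v_1 = [[2, 4, 1, -2]]^T, v_2 = [[-2, -3, -1, 2]]^T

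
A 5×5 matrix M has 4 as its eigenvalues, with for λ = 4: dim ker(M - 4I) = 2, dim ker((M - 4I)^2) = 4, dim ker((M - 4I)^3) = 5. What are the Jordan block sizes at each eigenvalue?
λ = 4: successive nullity increments [2, 2, 1] count blocks of size ≥ k; block sizes are [3, 2].

Jordan blocks: (4, 3), (4, 2)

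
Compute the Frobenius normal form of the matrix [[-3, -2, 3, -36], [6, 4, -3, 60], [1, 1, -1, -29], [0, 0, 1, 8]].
R = [[0, 0, 0, -36], [1, 0, 0, 48], [0, 1, 0, -28], [0, 0, 1, 8]]

The invariant factors of A (the non-unit diagonal entries of the Smith normal form of xI - A over ℚ[x]) are (x^2 - 4x + 6)^2, each dividing the next. The characteristic polynomial is their product, (x^2 - 4x + 6)^2.

The rational canonical form is the block-diagonal matrix of companion matrices C(f_i):
R = [[0, 0, 0, -36], [1, 0, 0, 48], [0, 1, 0, -28], [0, 0, 1, 8]].

Note the characteristic polynomial does not split into linear factors over ℚ, so A has no Jordan form over ℚ; the rational canonical form exists over any field.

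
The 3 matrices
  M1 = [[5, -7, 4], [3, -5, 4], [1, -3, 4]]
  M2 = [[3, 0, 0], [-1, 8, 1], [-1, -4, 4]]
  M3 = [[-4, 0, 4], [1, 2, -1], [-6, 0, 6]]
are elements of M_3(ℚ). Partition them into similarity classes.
Characteristic polynomials: χ_{M1} = x(x - 2)^2, χ_{M2} = (x - 6)^2(x - 3), χ_{M3} = x(x - 2)^2.

{M1, M3}: invariant factors x(x - 2)^2.

{M2}: invariant factors (x - 6)^2(x - 3).

Matrices are similar if and only if their invariant-factor lists agree; the partition into similarity classes is {M1, M3}, {M2}.

2 classes: {M1, M3}, {M2}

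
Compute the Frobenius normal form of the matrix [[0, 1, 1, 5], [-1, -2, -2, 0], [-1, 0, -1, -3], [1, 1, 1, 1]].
R = [[0, 0, 0, 6], [1, 0, 0, 5], [0, 1, 0, 1], [0, 0, 1, -2]]

The invariant factors of A (the non-unit diagonal entries of the Smith normal form of xI - A over ℚ[x]) are (x + 2)(x^3 - x - 3), each dividing the next. The characteristic polynomial is their product, (x + 2)(x^3 - x - 3).

The rational canonical form is the block-diagonal matrix of companion matrices C(f_i):
R = [[0, 0, 0, 6], [1, 0, 0, 5], [0, 1, 0, 1], [0, 0, 1, -2]].

Note the characteristic polynomial does not split into linear factors over ℚ, so A has no Jordan form over ℚ; the rational canonical form exists over any field.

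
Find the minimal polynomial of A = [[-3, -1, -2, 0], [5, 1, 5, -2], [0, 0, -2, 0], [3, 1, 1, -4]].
m_A(x) = (x + 2)^3

The characteristic polynomial factors as (x + 2)^4. The minimal polynomial is ∏(x - λ)^{k_λ} where k_λ is the size of the largest Jordan block at λ.

For λ = -2: rank(A + 2I) = 2, and the largest Jordan block has size 3 (the smallest k with rank((A + 2I)^k) = rank((A + 2I)^(k+1))).

So m_A(x) = (x + 2)^3.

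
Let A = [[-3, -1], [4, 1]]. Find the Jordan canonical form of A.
J = [[-1, 1], [0, -1]]

The characteristic polynomial is det(xI - A) = (x + 1)^2, so the eigenvalues are -1 (algebraic multiplicity 2).

For λ = -1: rank(A + I) = 1, rank((A + I)^2) = 0. The eigenspace has dimension 2 - 1 = 1, so there is 1 Jordan block; the rank sequence gives block sizes [2].

Assembling the blocks gives the Jordan form J above.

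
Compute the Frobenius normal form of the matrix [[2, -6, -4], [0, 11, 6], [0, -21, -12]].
R = [[2, 0, 0], [0, 0, 6], [0, 1, -1]]

The invariant factors of A (the non-unit diagonal entries of the Smith normal form of xI - A over ℚ[x]) are x - 2, (x - 2)(x + 3), each dividing the next. The characteristic polynomial is their product, (x - 2)^2(x + 3).

The rational canonical form is the block-diagonal matrix of companion matrices C(f_i):
R = [[2, 0, 0], [0, 0, 6], [0, 1, -1]].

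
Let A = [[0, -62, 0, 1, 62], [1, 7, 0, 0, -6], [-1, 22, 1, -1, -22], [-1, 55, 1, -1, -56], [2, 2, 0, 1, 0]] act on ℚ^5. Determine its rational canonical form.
R = [[0, 0, 0, 0, 50], [1, 0, 0, 0, -5], [0, 1, 0, 0, -16], [0, 0, 1, 0, -7], [0, 0, 0, 1, 7]]

The invariant factors of A (the non-unit diagonal entries of the Smith normal form of xI - A over ℚ[x]) are (x - 5)(x - 2)(x^3 - 3x - 5), each dividing the next. The characteristic polynomial is their product, (x - 5)(x - 2)(x^3 - 3x - 5).

The rational canonical form is the block-diagonal matrix of companion matrices C(f_i):
R = [[0, 0, 0, 0, 50], [1, 0, 0, 0, -5], [0, 1, 0, 0, -16], [0, 0, 1, 0, -7], [0, 0, 0, 1, 7]].

Note the characteristic polynomial does not split into linear factors over ℚ, so A has no Jordan form over ℚ; the rational canonical form exists over any field.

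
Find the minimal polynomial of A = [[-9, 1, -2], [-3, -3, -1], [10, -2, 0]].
The characteristic polynomial factors as (x + 4)^3. The minimal polynomial is ∏(x - λ)^{k_λ} where k_λ is the size of the largest Jordan block at λ.

For λ = -4: rank(A + 4I) = 2, and the largest Jordan block has size 3 (the smallest k with rank((A + 4I)^k) = rank((A + 4I)^(k+1))).

So m_A(x) = (x + 4)^3.

m_A(x) = (x + 4)^3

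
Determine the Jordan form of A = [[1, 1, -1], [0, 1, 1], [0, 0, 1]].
The characteristic polynomial is det(xI - A) = (x - 1)^3, so the eigenvalues are 1 (algebraic multiplicity 3).

For λ = 1: rank(A - I) = 2, rank((A - I)^2) = 1, rank((A - I)^3) = 0. The eigenspace has dimension 3 - 2 = 1, so there is 1 Jordan block; the rank sequence gives block sizes [3].

Assembling the blocks gives the Jordan form J above.

J = [[1, 1, 0], [0, 1, 1], [0, 0, 1]]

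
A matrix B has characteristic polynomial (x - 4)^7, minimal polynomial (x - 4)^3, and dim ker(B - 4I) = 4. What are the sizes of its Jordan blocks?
λ = 4: algebraic multiplicity 7 (exponent in χ_B), largest block size 3 (exponent in m_B), 4 blocks (geometric multiplicity). These force block sizes [3, 2, 1, 1].

Jordan blocks: (4, 3), (4, 2), (4, 1), (4, 1)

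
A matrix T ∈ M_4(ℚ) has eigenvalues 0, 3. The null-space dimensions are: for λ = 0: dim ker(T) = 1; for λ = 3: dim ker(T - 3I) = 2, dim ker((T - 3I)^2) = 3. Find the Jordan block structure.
Jordan blocks: (0, 1), (3, 2), (3, 1)

λ = 0: successive nullity increments [1] count blocks of size ≥ k; block sizes are [1].
λ = 3: successive nullity increments [2, 1] count blocks of size ≥ k; block sizes are [2, 1].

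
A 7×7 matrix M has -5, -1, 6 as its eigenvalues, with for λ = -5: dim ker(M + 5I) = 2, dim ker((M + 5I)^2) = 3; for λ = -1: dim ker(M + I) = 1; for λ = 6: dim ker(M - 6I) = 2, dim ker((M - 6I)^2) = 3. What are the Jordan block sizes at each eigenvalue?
Jordan blocks: (-5, 2), (-5, 1), (-1, 1), (6, 2), (6, 1)

λ = -5: successive nullity increments [2, 1] count blocks of size ≥ k; block sizes are [2, 1].
λ = -1: successive nullity increments [1] count blocks of size ≥ k; block sizes are [1].
λ = 6: successive nullity increments [2, 1] count blocks of size ≥ k; block sizes are [2, 1].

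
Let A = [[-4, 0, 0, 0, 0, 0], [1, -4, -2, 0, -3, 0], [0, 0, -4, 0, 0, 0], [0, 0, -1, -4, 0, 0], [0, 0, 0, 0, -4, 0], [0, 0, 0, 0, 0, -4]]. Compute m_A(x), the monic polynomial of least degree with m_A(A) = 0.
The characteristic polynomial factors as (x + 4)^6. The minimal polynomial is ∏(x - λ)^{k_λ} where k_λ is the size of the largest Jordan block at λ.

For λ = -4: rank(A + 4I) = 2, and the largest Jordan block has size 2 (the smallest k with rank((A + 4I)^k) = rank((A + 4I)^(k+1))).

So m_A(x) = (x + 4)^2.

m_A(x) = (x + 4)^2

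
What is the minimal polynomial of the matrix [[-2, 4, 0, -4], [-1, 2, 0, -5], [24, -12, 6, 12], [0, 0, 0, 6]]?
m_A(x) = x^2(x - 6)

The characteristic polynomial factors as x^2(x - 6)^2. The minimal polynomial is ∏(x - λ)^{k_λ} where k_λ is the size of the largest Jordan block at λ.

For λ = 0: rank(A) = 3, and the largest Jordan block has size 2 (the smallest k with rank(A^k) = rank(A^(k+1))).
For λ = 6: rank(A - 6I) = 2, and the largest Jordan block has size 1 (the smallest k with rank((A - 6I)^k) = rank((A - 6I)^(k+1))).

So m_A(x) = x^2(x - 6).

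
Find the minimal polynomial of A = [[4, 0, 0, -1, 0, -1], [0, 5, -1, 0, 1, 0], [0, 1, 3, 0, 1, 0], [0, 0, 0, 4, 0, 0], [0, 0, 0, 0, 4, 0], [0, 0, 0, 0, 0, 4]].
m_A(x) = (x - 4)^2

The characteristic polynomial factors as (x - 4)^6. The minimal polynomial is ∏(x - λ)^{k_λ} where k_λ is the size of the largest Jordan block at λ.

For λ = 4: rank(A - 4I) = 2, and the largest Jordan block has size 2 (the smallest k with rank((A - 4I)^k) = rank((A - 4I)^(k+1))).

So m_A(x) = (x - 4)^2.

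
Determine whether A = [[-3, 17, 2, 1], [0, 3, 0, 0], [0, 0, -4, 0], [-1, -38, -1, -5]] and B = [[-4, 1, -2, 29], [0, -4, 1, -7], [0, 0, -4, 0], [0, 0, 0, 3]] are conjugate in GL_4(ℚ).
Yes.

Two matrices over a field are similar if and only if they have the same invariant factors.

Both A and B have characteristic polynomial (x - 3)(x + 4)^3 and minimal polynomial (x - 3)(x + 4)^3. Computing further, both have invariant factors (x - 3)(x + 4)^3. Hence A and B are similar.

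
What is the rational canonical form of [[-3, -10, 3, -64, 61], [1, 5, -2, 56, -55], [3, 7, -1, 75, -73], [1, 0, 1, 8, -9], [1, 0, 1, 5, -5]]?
The invariant factors of A (the non-unit diagonal entries of the Smith normal form of xI - A over ℚ[x]) are (x + 2)(x^2 - 3x + 5)^2, each dividing the next. The characteristic polynomial is their product, (x + 2)(x^2 - 3x + 5)^2.

The rational canonical form is the block-diagonal matrix of companion matrices C(f_i):
R = [[0, 0, 0, 0, -50], [1, 0, 0, 0, 35], [0, 1, 0, 0, -8], [0, 0, 1, 0, -7], [0, 0, 0, 1, 4]].

Note the characteristic polynomial does not split into linear factors over ℚ, so A has no Jordan form over ℚ; the rational canonical form exists over any field.

R = [[0, 0, 0, 0, -50], [1, 0, 0, 0, 35], [0, 1, 0, 0, -8], [0, 0, 1, 0, -7], [0, 0, 0, 1, 4]]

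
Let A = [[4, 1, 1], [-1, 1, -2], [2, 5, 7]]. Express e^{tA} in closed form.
A has Jordan form J = [[4, 1, 0], [0, 4, 1], [0, 0, 4]] with A = PJP^{-1}, so e^{tA} = P e^{tJ} P^{-1}.

For a Jordan block J_k(λ), e^{tJ_k(λ)} = e^{λt} · (I + tN + t^2 N^2/2! + ... + t^{k-1} N^{k-1}/(k-1)!) where N is the nilpotent superdiagonal part.

Assembling the blocks and conjugating back gives the entries of e^{tA} as shown above.

e^{tA} = [[(t^2 + 2)*e^{4*t}/2, t*(t + 1)*e^{4*t}, t*(t + 2)*e^{4*t}/2], [t*(-t - 2)*e^{4*t}/2, (-t^2 - 3*t + 1)*e^{4*t}, t*(-t - 4)*e^{4*t}/2], [t*(t + 4)*e^{4*t}/2, t*(t + 5)*e^{4*t}, (t^2 + 6*t + 2)*e^{4*t}/2]]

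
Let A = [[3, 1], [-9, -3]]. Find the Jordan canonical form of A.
J = [[0, 1], [0, 0]]

The characteristic polynomial is det(xI - A) = x^2, so the eigenvalues are 0 (algebraic multiplicity 2).

For λ = 0: rank(A) = 1, rank(A^2) = 0. The eigenspace has dimension 2 - 1 = 1, so there is 1 Jordan block; the rank sequence gives block sizes [2].

Assembling the blocks gives the Jordan form J above.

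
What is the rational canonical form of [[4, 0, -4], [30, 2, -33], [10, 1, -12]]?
R = [[0, 0, -4], [1, 0, -9], [0, 1, -6]]

The invariant factors of A (the non-unit diagonal entries of the Smith normal form of xI - A over ℚ[x]) are (x + 1)^2(x + 4), each dividing the next. The characteristic polynomial is their product, (x + 1)^2(x + 4).

The rational canonical form is the block-diagonal matrix of companion matrices C(f_i):
R = [[0, 0, -4], [1, 0, -9], [0, 1, -6]].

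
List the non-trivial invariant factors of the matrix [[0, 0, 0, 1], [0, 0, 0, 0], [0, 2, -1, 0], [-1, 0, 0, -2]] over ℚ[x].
x + 1, x(x + 1)^2

The Jordan structure of A has elementary divisors (x + 1)^2, (x + 1), x. Arranging the block sizes at each eigenvalue in decreasing order and taking row products gives the invariant factors.

Invariant factors (smallest first, each dividing the next): x + 1, x(x + 1)^2.

Check: the last factor x(x + 1)^2 is the minimal polynomial, and the product x(x + 1)^3 is the characteristic polynomial.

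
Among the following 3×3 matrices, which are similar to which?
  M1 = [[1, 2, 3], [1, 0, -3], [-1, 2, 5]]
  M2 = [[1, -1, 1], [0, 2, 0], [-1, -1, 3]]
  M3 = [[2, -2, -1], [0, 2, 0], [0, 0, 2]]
1 class: {M1, M2, M3}

Characteristic polynomials: χ_{M1} = (x - 2)^3, χ_{M2} = (x - 2)^3, χ_{M3} = (x - 2)^3.

{M1, M2, M3}: invariant factors x - 2, (x - 2)^2.

Matrices are similar if and only if their invariant-factor lists agree; the partition into similarity classes is {M1, M2, M3}.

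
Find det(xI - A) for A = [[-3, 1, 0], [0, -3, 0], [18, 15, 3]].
χ_A(x) = (x - 3)(x + 3)^2

xI - A = [[x + 3, -1, 0], [0, x + 3, 0], [-18, -15, x - 3]].

Expanding det(xI - A) along the first row:
det(xI - A) = + (x + 3)·det([[x + 3, 0], [-15, x - 3]]) - (-1)·det([[0, 0], [-18, x - 3]]) + (0)·det([[0, x + 3], [-18, -15]]).

Evaluating gives χ_A(x) = x^3 + 3x^2 - 9x - 27 = (x - 3)(x + 3)^2.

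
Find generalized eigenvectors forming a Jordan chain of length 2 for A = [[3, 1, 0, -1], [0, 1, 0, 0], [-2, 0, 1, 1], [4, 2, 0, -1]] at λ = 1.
We seek v_1 ∈ ker((A - I)^2) \ ker(A - I), then set v_{i+1} = (A - I) v_i.

One such chain is v_1 = [[0, 1, 0, 0]]^T, v_2 = [[1, 0, 0, 2]]^T. Check: (A - I) v_2 = [[0, 0, 0, 0]]^T = 0.

v_1 = [[0, 1, 0, 0]]^T, v_2 = [[1, 0, 0, 2]]^T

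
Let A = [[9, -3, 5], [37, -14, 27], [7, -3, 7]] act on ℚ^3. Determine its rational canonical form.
R = [[0, 0, -8], [1, 0, 4], [0, 1, 2]]

The invariant factors of A (the non-unit diagonal entries of the Smith normal form of xI - A over ℚ[x]) are (x - 2)^2(x + 2), each dividing the next. The characteristic polynomial is their product, (x - 2)^2(x + 2).

The rational canonical form is the block-diagonal matrix of companion matrices C(f_i):
R = [[0, 0, -8], [1, 0, 4], [0, 1, 2]].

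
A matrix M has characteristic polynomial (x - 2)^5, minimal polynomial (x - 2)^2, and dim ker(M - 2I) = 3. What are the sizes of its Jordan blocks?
λ = 2: algebraic multiplicity 5 (exponent in χ_M), largest block size 2 (exponent in m_M), 3 blocks (geometric multiplicity). These force block sizes [2, 2, 1].

Jordan blocks: (2, 2), (2, 2), (2, 1)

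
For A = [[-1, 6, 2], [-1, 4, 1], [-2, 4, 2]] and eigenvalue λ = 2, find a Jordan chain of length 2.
We seek v_1 ∈ ker((A - 2I)^2) \ ker(A - 2I), then set v_{i+1} = (A - 2I) v_i.

One such chain is v_1 = [[2, 1, 1]]^T, v_2 = [[2, 1, 0]]^T. Check: (A - 2I) v_2 = [[0, 0, 0]]^T = 0.

v_1 = [[2, 1, 1]]^T, v_2 = [[2, 1, 0]]^T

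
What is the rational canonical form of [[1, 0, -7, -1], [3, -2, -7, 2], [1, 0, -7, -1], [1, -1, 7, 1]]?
R = [[0, 0, 0, 0], [1, 0, 0, -20], [0, 1, 0, -14], [0, 0, 1, -7]]

The invariant factors of A (the non-unit diagonal entries of the Smith normal form of xI - A over ℚ[x]) are x(x + 5)(x^2 + 2x + 4), each dividing the next. The characteristic polynomial is their product, x(x + 5)(x^2 + 2x + 4).

The rational canonical form is the block-diagonal matrix of companion matrices C(f_i):
R = [[0, 0, 0, 0], [1, 0, 0, -20], [0, 1, 0, -14], [0, 0, 1, -7]].

Note the characteristic polynomial does not split into linear factors over ℚ, so A has no Jordan form over ℚ; the rational canonical form exists over any field.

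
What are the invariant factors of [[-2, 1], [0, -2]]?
The Jordan structure of A has elementary divisors (x + 2)^2. Arranging the block sizes at each eigenvalue in decreasing order and taking row products gives the invariant factors.

Invariant factors (smallest first, each dividing the next): (x + 2)^2.

Check: the last factor (x + 2)^2 is the minimal polynomial, and the product (x + 2)^2 is the characteristic polynomial.

(x + 2)^2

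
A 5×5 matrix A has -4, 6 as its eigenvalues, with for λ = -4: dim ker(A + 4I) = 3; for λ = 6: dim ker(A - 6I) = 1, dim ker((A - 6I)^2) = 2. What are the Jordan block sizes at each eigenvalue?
Jordan blocks: (-4, 1), (-4, 1), (-4, 1), (6, 2)

λ = -4: successive nullity increments [3] count blocks of size ≥ k; block sizes are [1, 1, 1].
λ = 6: successive nullity increments [1, 1] count blocks of size ≥ k; block sizes are [2].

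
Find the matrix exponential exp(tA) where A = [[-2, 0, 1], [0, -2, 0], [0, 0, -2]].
e^{tA} = [[e^{-2*t}, 0, t*e^{-2*t}], [0, e^{-2*t}, 0], [0, 0, e^{-2*t}]]

A has Jordan form J = [[-2, 1, 0], [0, -2, 0], [0, 0, -2]] with A = PJP^{-1}, so e^{tA} = P e^{tJ} P^{-1}.

For a Jordan block J_k(λ), e^{tJ_k(λ)} = e^{λt} · (I + tN + t^2 N^2/2! + ... + t^{k-1} N^{k-1}/(k-1)!) where N is the nilpotent superdiagonal part.

Assembling the blocks and conjugating back gives the entries of e^{tA} as shown above.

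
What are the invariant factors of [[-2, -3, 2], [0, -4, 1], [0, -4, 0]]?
(x + 2)^3

The Jordan structure of A has elementary divisors (x + 2)^3. Arranging the block sizes at each eigenvalue in decreasing order and taking row products gives the invariant factors.

Invariant factors (smallest first, each dividing the next): (x + 2)^3.

Check: the last factor (x + 2)^3 is the minimal polynomial, and the product (x + 2)^3 is the characteristic polynomial.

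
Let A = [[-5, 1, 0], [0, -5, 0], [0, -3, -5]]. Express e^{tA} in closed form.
A has Jordan form J = [[-5, 1, 0], [0, -5, 0], [0, 0, -5]] with A = PJP^{-1}, so e^{tA} = P e^{tJ} P^{-1}.

For a Jordan block J_k(λ), e^{tJ_k(λ)} = e^{λt} · (I + tN + t^2 N^2/2! + ... + t^{k-1} N^{k-1}/(k-1)!) where N is the nilpotent superdiagonal part.

Assembling the blocks and conjugating back gives the entries of e^{tA} as shown above.

e^{tA} = [[e^{-5*t}, t*e^{-5*t}, 0], [0, e^{-5*t}, 0], [0, -3*t*e^{-5*t}, e^{-5*t}]]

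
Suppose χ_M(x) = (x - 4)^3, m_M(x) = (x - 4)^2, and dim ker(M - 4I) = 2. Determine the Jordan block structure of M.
Jordan blocks: (4, 2), (4, 1)

λ = 4: algebraic multiplicity 3 (exponent in χ_M), largest block size 2 (exponent in m_M), 2 blocks (geometric multiplicity). These force block sizes [2, 1].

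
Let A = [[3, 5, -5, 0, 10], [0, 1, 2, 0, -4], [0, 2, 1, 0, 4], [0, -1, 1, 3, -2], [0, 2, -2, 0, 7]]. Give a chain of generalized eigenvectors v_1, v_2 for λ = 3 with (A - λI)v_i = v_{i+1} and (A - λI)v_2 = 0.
v_1 = [[-10, 7, -4, 2, -5]]^T, v_2 = [[5, -2, 2, -1, 2]]^T

We seek v_1 ∈ ker((A - 3I)^2) \ ker(A - 3I), then set v_{i+1} = (A - 3I) v_i.

One such chain is v_1 = [[-10, 7, -4, 2, -5]]^T, v_2 = [[5, -2, 2, -1, 2]]^T. Check: (A - 3I) v_2 = [[0, 0, 0, 0, 0]]^T = 0.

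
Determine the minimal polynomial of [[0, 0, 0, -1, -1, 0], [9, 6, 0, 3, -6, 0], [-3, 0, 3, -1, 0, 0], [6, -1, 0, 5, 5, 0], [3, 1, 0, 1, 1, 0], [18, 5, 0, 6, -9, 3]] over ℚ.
m_A(x) = (x - 3)^3

The characteristic polynomial factors as (x - 3)^6. The minimal polynomial is ∏(x - λ)^{k_λ} where k_λ is the size of the largest Jordan block at λ.

For λ = 3: rank(A - 3I) = 3, and the largest Jordan block has size 3 (the smallest k with rank((A - 3I)^k) = rank((A - 3I)^(k+1))).

So m_A(x) = (x - 3)^3.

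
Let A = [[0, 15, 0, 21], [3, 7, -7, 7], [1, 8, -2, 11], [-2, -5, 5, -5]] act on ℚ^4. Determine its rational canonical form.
The invariant factors of A (the non-unit diagonal entries of the Smith normal form of xI - A over ℚ[x]) are x^2 - 3, x^2 - 3, each dividing the next. The characteristic polynomial is their product, (x^2 - 3)^2.

The rational canonical form is the block-diagonal matrix of companion matrices C(f_i):
R = [[0, 3, 0, 0], [1, 0, 0, 0], [0, 0, 0, 3], [0, 0, 1, 0]].

Note the characteristic polynomial does not split into linear factors over ℚ, so A has no Jordan form over ℚ; the rational canonical form exists over any field.

R = [[0, 3, 0, 0], [1, 0, 0, 0], [0, 0, 0, 3], [0, 0, 1, 0]]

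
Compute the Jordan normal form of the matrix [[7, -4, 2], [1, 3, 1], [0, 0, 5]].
The characteristic polynomial is det(xI - A) = (x - 5)^3, so the eigenvalues are 5 (algebraic multiplicity 3).

For λ = 5: rank(A - 5I) = 1, rank((A - 5I)^2) = 0. The eigenspace has dimension 3 - 1 = 2, so there are 2 Jordan blocks; the rank sequence gives block sizes [2, 1].

Assembling the blocks gives the Jordan form J above.

J = [[5, 1, 0], [0, 5, 0], [0, 0, 5]]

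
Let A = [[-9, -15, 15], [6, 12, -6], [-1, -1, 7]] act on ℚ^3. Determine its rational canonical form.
R = [[6, 0, 0], [0, 0, 12], [0, 1, 4]]

The invariant factors of A (the non-unit diagonal entries of the Smith normal form of xI - A over ℚ[x]) are x - 6, (x - 6)(x + 2), each dividing the next. The characteristic polynomial is their product, (x - 6)^2(x + 2).

The rational canonical form is the block-diagonal matrix of companion matrices C(f_i):
R = [[6, 0, 0], [0, 0, 12], [0, 1, 4]].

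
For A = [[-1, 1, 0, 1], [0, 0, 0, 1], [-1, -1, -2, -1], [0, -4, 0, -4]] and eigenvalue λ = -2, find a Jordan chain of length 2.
v_1 = [[0, 0, -1, 1]]^T, v_2 = [[1, 1, -1, -2]]^T

We seek v_1 ∈ ker((A + 2I)^2) \ ker(A + 2I), then set v_{i+1} = (A + 2I) v_i.

One such chain is v_1 = [[0, 0, -1, 1]]^T, v_2 = [[1, 1, -1, -2]]^T. Check: (A + 2I) v_2 = [[0, 0, 0, 0]]^T = 0.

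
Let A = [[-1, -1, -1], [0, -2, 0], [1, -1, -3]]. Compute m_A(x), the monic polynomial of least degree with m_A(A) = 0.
The characteristic polynomial factors as (x + 2)^3. The minimal polynomial is ∏(x - λ)^{k_λ} where k_λ is the size of the largest Jordan block at λ.

For λ = -2: rank(A + 2I) = 1, and the largest Jordan block has size 2 (the smallest k with rank((A + 2I)^k) = rank((A + 2I)^(k+1))).

So m_A(x) = (x + 2)^2.

m_A(x) = (x + 2)^2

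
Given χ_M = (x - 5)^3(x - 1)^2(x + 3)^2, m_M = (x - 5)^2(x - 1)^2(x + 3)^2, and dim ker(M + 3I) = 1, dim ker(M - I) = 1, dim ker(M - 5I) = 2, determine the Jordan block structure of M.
Jordan blocks: (-3, 2), (1, 2), (5, 2), (5, 1)

λ = -3: algebraic multiplicity 2 (exponent in χ_M), largest block size 2 (exponent in m_M), 1 block (geometric multiplicity). This forces block sizes [2].
λ = 1: algebraic multiplicity 2 (exponent in χ_M), largest block size 2 (exponent in m_M), 1 block (geometric multiplicity). This forces block sizes [2].
λ = 5: algebraic multiplicity 3 (exponent in χ_M), largest block size 2 (exponent in m_M), 2 blocks (geometric multiplicity). These force block sizes [2, 1].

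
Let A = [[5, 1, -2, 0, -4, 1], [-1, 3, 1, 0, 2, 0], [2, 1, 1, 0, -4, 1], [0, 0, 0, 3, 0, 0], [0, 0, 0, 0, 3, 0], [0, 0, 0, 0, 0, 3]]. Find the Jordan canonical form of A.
The characteristic polynomial is det(xI - A) = (x - 3)^6, so the eigenvalues are 3 (algebraic multiplicity 6).

For λ = 3: rank(A - 3I) = 2, rank((A - 3I)^2) = 1, rank((A - 3I)^3) = 0. The eigenspace has dimension 6 - 2 = 4, so there are 4 Jordan blocks; the rank sequence gives block sizes [3, 1, 1, 1].

Assembling the blocks gives the Jordan form J above.

J = [[3, 1, 0, 0, 0, 0], [0, 3, 1, 0, 0, 0], [0, 0, 3, 0, 0, 0], [0, 0, 0, 3, 0, 0], [0, 0, 0, 0, 3, 0], [0, 0, 0, 0, 0, 3]]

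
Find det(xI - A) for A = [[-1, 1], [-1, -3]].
xI - A = [[x + 1, -1], [1, x + 3]].

Expanding det(xI - A) along the first row:
det(xI - A) = + (x + 1)·det([[x + 3]]) - (-1)·det([[1]]).

Evaluating gives χ_A(x) = x^2 + 4x + 4 = (x + 2)^2.

χ_A(x) = (x + 2)^2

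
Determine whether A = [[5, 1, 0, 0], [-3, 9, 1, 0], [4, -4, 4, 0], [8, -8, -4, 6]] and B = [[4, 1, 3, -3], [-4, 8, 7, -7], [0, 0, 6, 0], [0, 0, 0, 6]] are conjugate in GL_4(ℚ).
Two matrices over a field are similar if and only if they have the same invariant factors.

Both A and B have characteristic polynomial (x - 6)^4 and minimal polynomial (x - 6)^3. Computing further, both have invariant factors x - 6, (x - 6)^3. Hence A and B are similar.

Yes.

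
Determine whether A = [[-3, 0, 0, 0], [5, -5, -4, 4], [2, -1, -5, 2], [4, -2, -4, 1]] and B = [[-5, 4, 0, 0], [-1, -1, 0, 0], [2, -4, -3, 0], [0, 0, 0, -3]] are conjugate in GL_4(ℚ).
Both have characteristic polynomial (x + 3)^4, but the minimal polynomial of A is (x + 3)^3 while the minimal polynomial of B is (x + 3)^2. The minimal polynomial is a similarity invariant, so A and B are not similar.

No.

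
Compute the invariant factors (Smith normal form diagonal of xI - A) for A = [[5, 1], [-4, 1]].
(x - 3)^2

The Jordan structure of A has elementary divisors (x - 3)^2. Arranging the block sizes at each eigenvalue in decreasing order and taking row products gives the invariant factors.

Invariant factors (smallest first, each dividing the next): (x - 3)^2.

Check: the last factor (x - 3)^2 is the minimal polynomial, and the product (x - 3)^2 is the characteristic polynomial.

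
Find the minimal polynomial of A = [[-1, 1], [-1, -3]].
The characteristic polynomial factors as (x + 2)^2. The minimal polynomial is ∏(x - λ)^{k_λ} where k_λ is the size of the largest Jordan block at λ.

For λ = -2: rank(A + 2I) = 1, and the largest Jordan block has size 2 (the smallest k with rank((A + 2I)^k) = rank((A + 2I)^(k+1))).

So m_A(x) = (x + 2)^2.

m_A(x) = (x + 2)^2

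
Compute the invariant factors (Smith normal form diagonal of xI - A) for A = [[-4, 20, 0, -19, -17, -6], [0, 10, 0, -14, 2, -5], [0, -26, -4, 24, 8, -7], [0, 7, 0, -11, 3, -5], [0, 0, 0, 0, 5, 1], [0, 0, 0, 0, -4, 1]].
The Jordan structure of A has elementary divisors (x + 4)^2, (x + 4), (x - 3)^3. Arranging the block sizes at each eigenvalue in decreasing order and taking row products gives the invariant factors.

Invariant factors (smallest first, each dividing the next): x + 4, (x - 3)^3(x + 4)^2.

Check: the last factor (x - 3)^3(x + 4)^2 is the minimal polynomial, and the product (x - 3)^3(x + 4)^3 is the characteristic polynomial.

x + 4, (x - 3)^3(x + 4)^2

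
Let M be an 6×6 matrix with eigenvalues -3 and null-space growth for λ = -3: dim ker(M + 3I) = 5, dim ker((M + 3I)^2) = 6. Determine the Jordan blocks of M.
Jordan blocks: (-3, 2), (-3, 1), (-3, 1), (-3, 1), (-3, 1)

λ = -3: successive nullity increments [5, 1] count blocks of size ≥ k; block sizes are [2, 1, 1, 1, 1].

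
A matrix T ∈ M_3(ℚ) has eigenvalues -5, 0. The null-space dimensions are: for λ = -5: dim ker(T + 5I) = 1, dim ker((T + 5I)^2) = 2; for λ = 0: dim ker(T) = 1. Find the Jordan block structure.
λ = -5: successive nullity increments [1, 1] count blocks of size ≥ k; block sizes are [2].
λ = 0: successive nullity increments [1] count blocks of size ≥ k; block sizes are [1].

Jordan blocks: (-5, 2), (0, 1)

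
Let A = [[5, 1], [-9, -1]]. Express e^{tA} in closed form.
e^{tA} = [[(3*t + 1)*e^{2*t}, t*e^{2*t}], [-9*t*e^{2*t}, (1 - 3*t)*e^{2*t}]]

A has Jordan form J = [[2, 1], [0, 2]] with A = PJP^{-1}, so e^{tA} = P e^{tJ} P^{-1}.

For a Jordan block J_k(λ), e^{tJ_k(λ)} = e^{λt} · (I + tN + t^2 N^2/2! + ... + t^{k-1} N^{k-1}/(k-1)!) where N is the nilpotent superdiagonal part.

Assembling the blocks and conjugating back gives the entries of e^{tA} as shown above.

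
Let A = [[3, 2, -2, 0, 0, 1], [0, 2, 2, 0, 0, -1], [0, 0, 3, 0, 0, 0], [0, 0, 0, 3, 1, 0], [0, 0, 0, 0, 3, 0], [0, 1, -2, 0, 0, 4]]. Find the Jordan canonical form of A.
The characteristic polynomial is det(xI - A) = (x - 3)^6, so the eigenvalues are 3 (algebraic multiplicity 6).

For λ = 3: rank(A - 3I) = 3, rank((A - 3I)^2) = 1, rank((A - 3I)^3) = 0. The eigenspace has dimension 6 - 3 = 3, so there are 3 Jordan blocks; the rank sequence gives block sizes [3, 2, 1].

Assembling the blocks gives the Jordan form J above.

J = [[3, 1, 0, 0, 0, 0], [0, 3, 1, 0, 0, 0], [0, 0, 3, 0, 0, 0], [0, 0, 0, 3, 1, 0], [0, 0, 0, 0, 3, 0], [0, 0, 0, 0, 0, 3]]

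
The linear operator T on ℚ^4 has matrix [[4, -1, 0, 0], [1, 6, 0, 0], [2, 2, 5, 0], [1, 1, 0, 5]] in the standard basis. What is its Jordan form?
The characteristic polynomial is det(xI - A) = (x - 5)^4, so the eigenvalues are 5 (algebraic multiplicity 4).

For λ = 5: rank(A - 5I) = 1, rank((A - 5I)^2) = 0. The eigenspace has dimension 4 - 1 = 3, so there are 3 Jordan blocks; the rank sequence gives block sizes [2, 1, 1].

Assembling the blocks gives the Jordan form J above.

J = [[5, 1, 0, 0], [0, 5, 0, 0], [0, 0, 5, 0], [0, 0, 0, 5]]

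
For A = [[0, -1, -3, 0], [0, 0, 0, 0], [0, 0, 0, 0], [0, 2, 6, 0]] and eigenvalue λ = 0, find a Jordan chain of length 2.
We seek v_1 ∈ ker(A^2) \ ker(A), then set v_{i+1} = A v_i.

One such chain is v_1 = [[0, 2, -1, 1]]^T, v_2 = [[1, 0, 0, -2]]^T. Check: A v_2 = [[0, 0, 0, 0]]^T = 0.

v_1 = [[0, 2, -1, 1]]^T, v_2 = [[1, 0, 0, -2]]^T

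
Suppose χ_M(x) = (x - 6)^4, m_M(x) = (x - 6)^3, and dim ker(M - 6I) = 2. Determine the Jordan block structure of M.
λ = 6: algebraic multiplicity 4 (exponent in χ_M), largest block size 3 (exponent in m_M), 2 blocks (geometric multiplicity). These force block sizes [3, 1].

Jordan blocks: (6, 3), (6, 1)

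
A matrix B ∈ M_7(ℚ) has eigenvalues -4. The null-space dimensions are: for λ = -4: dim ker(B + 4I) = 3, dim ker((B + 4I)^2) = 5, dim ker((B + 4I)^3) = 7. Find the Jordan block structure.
λ = -4: successive nullity increments [3, 2, 2] count blocks of size ≥ k; block sizes are [3, 3, 1].

Jordan blocks: (-4, 3), (-4, 3), (-4, 1)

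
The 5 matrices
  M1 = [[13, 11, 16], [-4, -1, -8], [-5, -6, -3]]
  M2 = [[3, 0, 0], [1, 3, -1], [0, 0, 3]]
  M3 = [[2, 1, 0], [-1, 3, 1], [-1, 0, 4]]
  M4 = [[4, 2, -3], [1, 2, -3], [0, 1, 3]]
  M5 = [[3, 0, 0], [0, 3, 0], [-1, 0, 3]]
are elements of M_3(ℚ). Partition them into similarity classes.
2 classes: {M1, M3, M4}, {M2, M5}

Characteristic polynomials: χ_{M1} = (x - 3)^3, χ_{M2} = (x - 3)^3, χ_{M3} = (x - 3)^3, χ_{M4} = (x - 3)^3, χ_{M5} = (x - 3)^3.

{M1, M3, M4}: invariant factors (x - 3)^3.

{M2, M5}: invariant factors x - 3, (x - 3)^2.

Matrices are similar if and only if their invariant-factor lists agree; the partition into similarity classes is {M1, M3, M4}, {M2, M5}.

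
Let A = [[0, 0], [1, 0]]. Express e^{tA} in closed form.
A has Jordan form J = [[0, 1], [0, 0]] with A = PJP^{-1}, so e^{tA} = P e^{tJ} P^{-1}.

For a Jordan block J_k(λ), e^{tJ_k(λ)} = e^{λt} · (I + tN + t^2 N^2/2! + ... + t^{k-1} N^{k-1}/(k-1)!) where N is the nilpotent superdiagonal part.

Assembling the blocks and conjugating back gives the entries of e^{tA} as shown above.

e^{tA} = [[1, 0], [t, 1]]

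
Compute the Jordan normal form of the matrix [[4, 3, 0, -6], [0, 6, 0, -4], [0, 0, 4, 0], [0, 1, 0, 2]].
J = [[4, 1, 0, 0], [0, 4, 0, 0], [0, 0, 4, 0], [0, 0, 0, 4]]

The characteristic polynomial is det(xI - A) = (x - 4)^4, so the eigenvalues are 4 (algebraic multiplicity 4).

For λ = 4: rank(A - 4I) = 1, rank((A - 4I)^2) = 0. The eigenspace has dimension 4 - 1 = 3, so there are 3 Jordan blocks; the rank sequence gives block sizes [2, 1, 1].

Assembling the blocks gives the Jordan form J above.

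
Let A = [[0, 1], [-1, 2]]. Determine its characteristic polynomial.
xI - A = [[x, -1], [1, x - 2]].

Expanding det(xI - A) along the first row:
det(xI - A) = + (x)·det([[x - 2]]) - (-1)·det([[1]]).

Evaluating gives χ_A(x) = x^2 - 2x + 1 = (x - 1)^2.

χ_A(x) = (x - 1)^2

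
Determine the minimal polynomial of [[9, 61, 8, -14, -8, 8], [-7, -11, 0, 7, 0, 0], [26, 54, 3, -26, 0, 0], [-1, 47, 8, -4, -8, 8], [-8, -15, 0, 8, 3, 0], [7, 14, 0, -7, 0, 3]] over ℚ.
The characteristic polynomial factors as (x - 3)^4(x + 4)(x + 5). The minimal polynomial is ∏(x - λ)^{k_λ} where k_λ is the size of the largest Jordan block at λ.

For λ = -5: rank(A + 5I) = 5, and the largest Jordan block has size 1 (the smallest k with rank((A + 5I)^k) = rank((A + 5I)^(k+1))).
For λ = -4: rank(A + 4I) = 5, and the largest Jordan block has size 1 (the smallest k with rank((A + 4I)^k) = rank((A + 4I)^(k+1))).
For λ = 3: rank(A - 3I) = 3, and the largest Jordan block has size 2 (the smallest k with rank((A - 3I)^k) = rank((A - 3I)^(k+1))).

So m_A(x) = (x - 3)^2(x + 4)(x + 5).

m_A(x) = (x - 3)^2(x + 4)(x + 5)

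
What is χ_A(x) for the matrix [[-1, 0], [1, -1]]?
xI - A = [[x + 1, 0], [-1, x + 1]].

Expanding det(xI - A) along the first row:
det(xI - A) = + (x + 1)·det([[x + 1]]) - (0)·det([[-1]]).

Evaluating gives χ_A(x) = x^2 + 2x + 1 = (x + 1)^2.

χ_A(x) = (x + 1)^2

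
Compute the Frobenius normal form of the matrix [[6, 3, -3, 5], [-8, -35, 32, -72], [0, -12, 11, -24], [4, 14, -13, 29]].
The invariant factors of A (the non-unit diagonal entries of the Smith normal form of xI - A over ℚ[x]) are x - 5, (x - 5)(x - 2)(x + 1), each dividing the next. The characteristic polynomial is their product, (x - 5)^2(x - 2)(x + 1).

The rational canonical form is the block-diagonal matrix of companion matrices C(f_i):
R = [[5, 0, 0, 0], [0, 0, 0, -10], [0, 1, 0, -3], [0, 0, 1, 6]].

R = [[5, 0, 0, 0], [0, 0, 0, -10], [0, 1, 0, -3], [0, 0, 1, 6]]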